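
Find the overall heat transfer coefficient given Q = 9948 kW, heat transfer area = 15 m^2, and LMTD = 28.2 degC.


From Q = U*A*LMTD, U = Q / (A * LMTD)
U = 9948 / (15 * 28.2) = 9948 / 423 = 23.52

23.52 kW/(m^2*K)


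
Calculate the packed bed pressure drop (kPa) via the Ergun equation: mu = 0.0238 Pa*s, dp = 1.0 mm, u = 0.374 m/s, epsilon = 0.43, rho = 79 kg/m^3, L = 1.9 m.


dp = 1.0 mm = 0.001 m
Viscous term = 150*0.0238*0.374*(1-0.43)^2 / (0.001^2*0.43^3) = 5456120
Inertial term = 1.75*79*0.374^2*(1-0.43) / (0.001*0.43^3) = 138637
dP/L = 5456120 + 138637 = 5594760 Pa/m
dP = 5594760 * 1.9 / 1000 = 10630 kPa

10630 kPa


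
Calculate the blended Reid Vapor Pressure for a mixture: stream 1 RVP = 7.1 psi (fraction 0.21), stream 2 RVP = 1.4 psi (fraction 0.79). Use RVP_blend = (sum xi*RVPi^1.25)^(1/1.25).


Chevron index: RVP_blend = (sum xi*RVPi^1.25)^(1/1.25)
RVP^1.25 terms: 0.21 * 7.1^1.25 + 0.79 * 1.4^1.25 = 3.6369
RVP_blend = 3.6369^(1/1.25) = 2.809

2.809 psi


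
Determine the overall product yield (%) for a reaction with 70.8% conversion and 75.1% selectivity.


Overall yield = conversion (%) * selectivity (%) / 100
Conversion = 70.8%, Selectivity = 75.1%
Y = 70.8 * 75.1 / 100
= 53.1708 %

53.1708 %


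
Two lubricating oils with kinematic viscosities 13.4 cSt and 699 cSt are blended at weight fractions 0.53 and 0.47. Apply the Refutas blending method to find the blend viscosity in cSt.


Refutas method: VBN_i = 14.534*ln(ln(visc_i + 0.8)) + 10.975, blended linearly by mass fraction; since VBN is linear in VBI_i = ln(ln(visc_i + 0.8)) and the fractions sum to 1, blend VBI directly: visc = exp(exp(VBI_blend)) - 0.8
VBI_1 = ln(ln(13.4 + 0.8)) = 0.975782
VBI_2 = ln(ln(699 + 0.8)) = 1.87959
VBI_blend = 0.53 * 0.975782 + 0.47 * 1.87959 = 1.40057
visc_blend = exp(exp(1.40057)) - 0.8 = 57.03

57.03 cSt


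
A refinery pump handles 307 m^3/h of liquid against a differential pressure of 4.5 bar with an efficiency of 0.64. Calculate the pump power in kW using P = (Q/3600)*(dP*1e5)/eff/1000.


Q = 307 / 3600 = 0.0852778 m^3/s
P = 0.0852778 * (4.5 * 1e5) / 0.64 / 1000 = 59.96

59.96 kW


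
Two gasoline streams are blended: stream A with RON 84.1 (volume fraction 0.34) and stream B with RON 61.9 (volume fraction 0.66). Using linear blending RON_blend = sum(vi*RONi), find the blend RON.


Linear blending: RON_blend = sum(vi * RONi)
Contribution 1: 0.34 * 84.1 = 28.594
Contribution 2: 0.66 * 61.9 = 40.854
RON_blend = 28.594 + 40.854 = 69.448

69.448


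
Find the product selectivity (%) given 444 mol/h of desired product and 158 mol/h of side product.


Selectivity = desired / (desired + undesired) * 100
Total products = 444 + 158 = 602 mol/h
S = 444 / 602 * 100
= 0.7375 * 100
= 73.75 %

73.75 %


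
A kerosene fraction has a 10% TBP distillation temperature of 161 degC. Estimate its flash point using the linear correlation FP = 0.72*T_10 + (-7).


FP = 0.72 * 161 + (-7) = 108.92

108.92 degC


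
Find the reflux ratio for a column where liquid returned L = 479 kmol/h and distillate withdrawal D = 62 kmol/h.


Reflux ratio definition: R = L / D (liquid returned / distillate withdrawn)
L = 479 kmol/h, D = 62 kmol/h
R = 479 / 62 = 7.726

7.726


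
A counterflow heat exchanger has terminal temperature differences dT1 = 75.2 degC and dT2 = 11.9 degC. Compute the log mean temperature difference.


LMTD = (dT1 - dT2) / ln(dT1/dT2)
= (75.2 - 11.9) / ln(75.2 / 11.9) = 63.3 / 1.84361 = 34.33

34.33 degC


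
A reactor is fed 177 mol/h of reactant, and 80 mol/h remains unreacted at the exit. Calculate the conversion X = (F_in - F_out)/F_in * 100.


X = (F_in - F_out) / F_in * 100
Moles reacted = 177 - 80 = 97
X = 97 / 177 * 100
= 0.5480 * 100
= 54.80 %

54.80 %


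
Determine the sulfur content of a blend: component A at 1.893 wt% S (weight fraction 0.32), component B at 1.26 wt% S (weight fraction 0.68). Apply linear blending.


Linear sulfur blending: S_blend = x1*S1 + x2*S2
Contribution 1: 0.32 * 1.893 = 0.60576 wt%
Contribution 2: 0.68 * 1.26 = 0.8568 wt%
S_blend = 0.60576 + 0.8568 = 1.46256

1.46256 wt%


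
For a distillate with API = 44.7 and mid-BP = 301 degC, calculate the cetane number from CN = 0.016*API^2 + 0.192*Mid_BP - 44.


CN = 0.016 * 44.7^2 + 0.192 * 301 - 44
CN = 31.96944 + 57.792 - 44 = 45.76144

45.76144


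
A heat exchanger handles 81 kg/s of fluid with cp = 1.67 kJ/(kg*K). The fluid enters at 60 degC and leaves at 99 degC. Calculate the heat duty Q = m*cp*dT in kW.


Q = m_dot * cp * delta_T
delta_T = 99 - 60 = 39 K
Q = 81 * 1.67 * 39
= 135.27 * 39
= 5275.53 kW

5275.53 kW


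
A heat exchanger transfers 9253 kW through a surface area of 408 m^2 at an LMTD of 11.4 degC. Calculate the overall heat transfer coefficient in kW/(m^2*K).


From Q = U*A*LMTD, U = Q / (A * LMTD)
U = 9253 / (408 * 11.4) = 9253 / 4651.2 = 1.989

1.989 kW/(m^2*K)


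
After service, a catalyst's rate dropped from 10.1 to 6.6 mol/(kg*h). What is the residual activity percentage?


Activity (%) = (rate_used / rate_fresh) * 100
rate_used = 6.6, rate_fresh = 10.1
= (6.6 / 10.1) * 100
= 0.6535 * 100 = 65.35

65.35 %


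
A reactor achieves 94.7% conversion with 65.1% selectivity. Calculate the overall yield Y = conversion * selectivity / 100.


Overall yield = conversion (%) * selectivity (%) / 100
Conversion = 94.7%, Selectivity = 65.1%
Y = 94.7 * 65.1 / 100
= 61.6497 %

61.6497 %


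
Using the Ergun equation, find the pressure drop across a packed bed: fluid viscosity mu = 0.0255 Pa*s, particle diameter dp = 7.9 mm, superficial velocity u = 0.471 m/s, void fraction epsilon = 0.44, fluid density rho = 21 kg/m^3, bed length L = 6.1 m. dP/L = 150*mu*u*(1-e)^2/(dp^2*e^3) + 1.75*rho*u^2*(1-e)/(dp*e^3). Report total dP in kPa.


dp = 7.9 mm = 0.0079 m
Viscous term = 150*0.0255*0.471*(1-0.44)^2 / (0.0079^2*0.44^3) = 106271
Inertial term = 1.75*21*0.471^2*(1-0.44) / (0.0079*0.44^3) = 6784.25
dP/L = 106271 + 6784.25 = 113055 Pa/m
dP = 113055 * 6.1 / 1000 = 689.6 kPa

689.6 kPa


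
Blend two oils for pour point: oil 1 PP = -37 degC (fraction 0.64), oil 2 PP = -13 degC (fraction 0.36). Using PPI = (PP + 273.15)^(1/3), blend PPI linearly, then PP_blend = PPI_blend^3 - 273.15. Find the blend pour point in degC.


PPI_1 = (-37 + 273.15)^(1/3) = 6.181056
PPI_2 = (-13 + 273.15)^(1/3) = 6.383731
PPI_blend = 0.64 * 6.181056 + 0.36 * 6.383731 = 6.254019
PP_blend = 6.254019^3 - 273.15 = 244.6119 - 273.15 = -28.54

-28.54 degC


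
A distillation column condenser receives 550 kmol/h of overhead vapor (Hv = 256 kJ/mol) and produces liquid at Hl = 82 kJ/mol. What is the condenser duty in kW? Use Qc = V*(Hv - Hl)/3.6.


Qc = 550 * (256 - 82) / 3.6 = 550 * 174 / 3.6 = 26580

26580 kW


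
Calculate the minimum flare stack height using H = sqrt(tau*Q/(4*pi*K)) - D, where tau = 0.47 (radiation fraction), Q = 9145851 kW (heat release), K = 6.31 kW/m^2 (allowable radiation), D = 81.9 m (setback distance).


tau*Q/(4*pi*K) = 0.47 * 9145851 / (4 * pi * 6.31) = 54210.4
sqrt(54210.4) = 232.831
H = 232.831 - 81.9 = 150.9

150.9 m


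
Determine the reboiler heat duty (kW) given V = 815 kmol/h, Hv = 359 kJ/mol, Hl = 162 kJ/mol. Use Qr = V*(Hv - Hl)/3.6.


Qr = 815 * (359 - 162) / 3.6 = 815 * 197 / 3.6 = 44600

44600 kW


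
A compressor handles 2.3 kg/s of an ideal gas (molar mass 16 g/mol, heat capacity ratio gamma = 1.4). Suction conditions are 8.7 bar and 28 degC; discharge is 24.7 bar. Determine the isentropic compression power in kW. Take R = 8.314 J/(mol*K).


Isentropic work: W = m*(gamma/(gamma-1))*(R*T1/MW)*((P2/P1)^((gamma-1)/gamma) - 1)
T1 = 28 + 273.15 = 301.15 K
Pressure ratio = 24.7 / 8.7 = 2.83908
Exponent = (1.4 - 1)/1.4 = 0.285714
(P2/P1)^exp - 1 = 2.83908^0.285714 - 1 = 0.347346
W = 2.3 * 1.4 / 0.4 * 8.314 * 301.15 / 16 * 0.347346 = 437.6

437.6 kW


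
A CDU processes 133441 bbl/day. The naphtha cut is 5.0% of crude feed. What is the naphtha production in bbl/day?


Crude throughput = 133441 bbl/day
Fraction yield = 5.0%
yield = throughput * fraction / 100
yield = 133441 * 5.0 / 100 = 6672.05

6672.05 bbl/day


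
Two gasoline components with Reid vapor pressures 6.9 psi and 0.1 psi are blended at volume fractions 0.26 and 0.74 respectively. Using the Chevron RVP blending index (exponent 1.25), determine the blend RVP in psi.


Chevron index: RVP_blend = (sum xi*RVPi^1.25)^(1/1.25)
RVP^1.25 terms: 0.26 * 6.9^1.25 + 0.74 * 0.1^1.25 = 2.94921
RVP_blend = 2.94921^(1/1.25) = 2.376

2.376 psi


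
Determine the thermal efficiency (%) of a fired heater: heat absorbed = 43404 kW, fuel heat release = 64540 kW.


Furnace efficiency = Q_absorbed / Q_fuel * 100
= 43404 / 64540 * 100 = 67.25

67.25 %


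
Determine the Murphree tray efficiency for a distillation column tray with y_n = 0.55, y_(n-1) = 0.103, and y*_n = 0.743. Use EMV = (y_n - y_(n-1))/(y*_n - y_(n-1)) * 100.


Murphree vapor efficiency: EMV = (y_n - y_(n-1)) / (y*_n - y_(n-1)) * 100
EMV = (0.55 - 0.103) / (0.743 - 0.103) * 100 = 0.447 / 0.64 * 100 = 69.84

69.84 %


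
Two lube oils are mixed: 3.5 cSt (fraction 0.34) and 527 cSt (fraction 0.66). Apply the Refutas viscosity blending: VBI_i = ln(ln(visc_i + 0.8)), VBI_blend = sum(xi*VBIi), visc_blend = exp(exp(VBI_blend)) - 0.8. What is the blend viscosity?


Refutas method: VBN_i = 14.534*ln(ln(visc_i + 0.8)) + 10.975, blended linearly by mass fraction; since VBN is linear in VBI_i = ln(ln(visc_i + 0.8)) and the fractions sum to 1, blend VBI directly: visc = exp(exp(VBI_blend)) - 0.8
VBI_1 = ln(ln(3.5 + 0.8)) = 0.377487
VBI_2 = ln(ln(527 + 0.8)) = 1.83557
VBI_blend = 0.34 * 0.377487 + 0.66 * 1.83557 = 1.33982
visc_blend = exp(exp(1.33982)) - 0.8 = 44.73

44.73 cSt


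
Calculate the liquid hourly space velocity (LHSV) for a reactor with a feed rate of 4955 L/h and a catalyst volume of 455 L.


LHSV = volumetric feed rate / catalyst volume
= 4955 L/h / 455 L
= 10.89 h^-1

10.89 h^-1


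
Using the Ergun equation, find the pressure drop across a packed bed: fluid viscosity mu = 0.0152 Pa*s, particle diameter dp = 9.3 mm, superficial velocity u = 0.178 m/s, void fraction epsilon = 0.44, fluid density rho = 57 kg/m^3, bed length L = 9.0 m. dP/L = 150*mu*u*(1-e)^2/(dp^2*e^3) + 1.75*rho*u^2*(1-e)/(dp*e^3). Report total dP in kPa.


dp = 9.3 mm = 0.0093 m
Viscous term = 150*0.0152*0.178*(1-0.44)^2 / (0.0093^2*0.44^3) = 17274.6
Inertial term = 1.75*57*0.178^2*(1-0.44) / (0.0093*0.44^3) = 2234.09
dP/L = 17274.6 + 2234.09 = 19508.7 Pa/m
dP = 19508.7 * 9.0 / 1000 = 175.6 kPa

175.6 kPa


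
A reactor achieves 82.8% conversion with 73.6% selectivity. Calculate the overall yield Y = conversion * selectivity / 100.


Overall yield = conversion (%) * selectivity (%) / 100
Conversion = 82.8%, Selectivity = 73.6%
Y = 82.8 * 73.6 / 100
= 60.9408 %

60.9408 %


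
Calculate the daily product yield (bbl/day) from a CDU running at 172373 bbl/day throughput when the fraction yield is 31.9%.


Crude throughput = 172373 bbl/day
Fraction yield = 31.9%
yield = throughput * fraction / 100
yield = 172373 * 31.9 / 100 = 54986.987

54986.987 bbl/day


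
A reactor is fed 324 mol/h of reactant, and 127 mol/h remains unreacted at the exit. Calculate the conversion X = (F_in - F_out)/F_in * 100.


X = (F_in - F_out) / F_in * 100
Moles reacted = 324 - 127 = 197
X = 197 / 324 * 100
= 0.6080 * 100
= 60.80 %

60.80 %


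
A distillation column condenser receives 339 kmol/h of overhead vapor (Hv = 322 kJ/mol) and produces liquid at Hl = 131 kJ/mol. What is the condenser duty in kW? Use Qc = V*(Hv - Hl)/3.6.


Qc = 339 * (322 - 131) / 3.6 = 339 * 191 / 3.6 = 17990

17990 kW


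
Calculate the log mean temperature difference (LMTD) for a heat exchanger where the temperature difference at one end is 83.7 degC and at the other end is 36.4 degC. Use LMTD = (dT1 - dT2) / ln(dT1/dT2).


LMTD = (dT1 - dT2) / ln(dT1/dT2)
= (83.7 - 36.4) / ln(83.7 / 36.4) = 47.3 / 0.83267 = 56.81

56.81 degC


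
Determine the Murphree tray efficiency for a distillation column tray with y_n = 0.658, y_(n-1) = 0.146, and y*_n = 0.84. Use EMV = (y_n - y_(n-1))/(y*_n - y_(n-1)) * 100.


Murphree vapor efficiency: EMV = (y_n - y_(n-1)) / (y*_n - y_(n-1)) * 100
EMV = (0.658 - 0.146) / (0.84 - 0.146) * 100 = 0.512 / 0.694 * 100 = 73.78

73.78 %


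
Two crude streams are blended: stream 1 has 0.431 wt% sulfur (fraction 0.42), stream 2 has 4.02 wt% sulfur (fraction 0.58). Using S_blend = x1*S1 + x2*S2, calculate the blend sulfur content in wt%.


Linear sulfur blending: S_blend = x1*S1 + x2*S2
Contribution 1: 0.42 * 0.431 = 0.18102 wt%
Contribution 2: 0.58 * 4.02 = 2.3316 wt%
S_blend = 0.18102 + 2.3316 = 2.51262

2.51262 wt%


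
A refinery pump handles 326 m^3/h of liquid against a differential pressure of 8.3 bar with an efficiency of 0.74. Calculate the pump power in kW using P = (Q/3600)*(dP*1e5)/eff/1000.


Q = 326 / 3600 = 0.0905556 m^3/s
P = 0.0905556 * (8.3 * 1e5) / 0.74 / 1000 = 101.6

101.6 kW


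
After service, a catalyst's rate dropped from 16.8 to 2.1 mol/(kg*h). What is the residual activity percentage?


Activity (%) = (rate_used / rate_fresh) * 100
rate_used = 2.1, rate_fresh = 16.8
= (2.1 / 16.8) * 100
= 0.1250 * 100 = 12.50

12.50 %


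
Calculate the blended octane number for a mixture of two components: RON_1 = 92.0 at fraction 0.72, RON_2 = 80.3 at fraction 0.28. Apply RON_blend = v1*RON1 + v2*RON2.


Linear blending: RON_blend = sum(vi * RONi)
Contribution 1: 0.72 * 92.0 = 66.24
Contribution 2: 0.28 * 80.3 = 22.484
RON_blend = 66.24 + 22.484 = 88.724

88.724


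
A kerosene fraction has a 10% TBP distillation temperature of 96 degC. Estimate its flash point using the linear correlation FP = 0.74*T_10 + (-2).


FP = 0.74 * 96 + (-2) = 69.04

69.04 degC


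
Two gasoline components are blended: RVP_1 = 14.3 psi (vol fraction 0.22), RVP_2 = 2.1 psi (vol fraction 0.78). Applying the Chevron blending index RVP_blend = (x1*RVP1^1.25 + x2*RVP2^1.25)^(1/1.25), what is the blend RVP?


Chevron index: RVP_blend = (sum xi*RVPi^1.25)^(1/1.25)
RVP^1.25 terms: 0.22 * 14.3^1.25 + 0.78 * 2.1^1.25 = 8.08959
RVP_blend = 8.08959^(1/1.25) = 5.325

5.325 psi


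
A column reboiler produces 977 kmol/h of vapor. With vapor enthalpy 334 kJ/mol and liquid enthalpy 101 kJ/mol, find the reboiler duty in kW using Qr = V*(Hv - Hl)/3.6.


Qr = 977 * (334 - 101) / 3.6 = 977 * 233 / 3.6 = 63230

63230 kW


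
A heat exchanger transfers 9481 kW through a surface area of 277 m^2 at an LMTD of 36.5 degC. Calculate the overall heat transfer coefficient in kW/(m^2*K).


From Q = U*A*LMTD, U = Q / (A * LMTD)
U = 9481 / (277 * 36.5) = 9481 / 10110.5 = 0.9377

0.9377 kW/(m^2*K)


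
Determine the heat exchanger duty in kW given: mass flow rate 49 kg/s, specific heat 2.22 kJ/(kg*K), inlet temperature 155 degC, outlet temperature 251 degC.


Q = m_dot * cp * delta_T
delta_T = 251 - 155 = 96 K
Q = 49 * 2.22 * 96
= 108.78 * 96
= 10442.88 kW

10442.88 kW


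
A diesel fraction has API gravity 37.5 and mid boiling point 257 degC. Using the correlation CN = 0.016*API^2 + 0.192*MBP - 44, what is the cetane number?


CN = 0.016 * 37.5^2 + 0.192 * 257 - 44
CN = 22.5 + 49.344 - 44 = 27.844

27.844


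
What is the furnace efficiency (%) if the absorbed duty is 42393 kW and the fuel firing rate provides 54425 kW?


Furnace efficiency = Q_absorbed / Q_fuel * 100
= 42393 / 54425 * 100 = 77.89

77.89 %


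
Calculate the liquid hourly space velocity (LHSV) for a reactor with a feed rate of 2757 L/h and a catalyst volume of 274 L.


LHSV = volumetric feed rate / catalyst volume
= 2757 L/h / 274 L
= 10.06 h^-1

10.06 h^-1


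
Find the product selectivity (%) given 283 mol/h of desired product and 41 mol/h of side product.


Selectivity = desired / (desired + undesired) * 100
Total products = 283 + 41 = 324 mol/h
S = 283 / 324 * 100
= 0.8735 * 100
= 87.35 %

87.35 %


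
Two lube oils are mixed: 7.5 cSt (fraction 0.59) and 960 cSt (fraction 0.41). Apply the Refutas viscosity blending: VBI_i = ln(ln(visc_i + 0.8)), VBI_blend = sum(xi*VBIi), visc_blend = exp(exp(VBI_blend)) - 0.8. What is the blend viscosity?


Refutas method: VBN_i = 14.534*ln(ln(visc_i + 0.8)) + 10.975, blended linearly by mass fraction; since VBN is linear in VBI_i = ln(ln(visc_i + 0.8)) and the fractions sum to 1, blend VBI directly: visc = exp(exp(VBI_blend)) - 0.8
VBI_1 = ln(ln(7.5 + 0.8)) = 0.749648
VBI_2 = ln(ln(960 + 0.8)) = 1.92684
VBI_blend = 0.59 * 0.749648 + 0.41 * 1.92684 = 1.2323
visc_blend = exp(exp(1.2323)) - 0.8 = 30.05

30.05 cSt


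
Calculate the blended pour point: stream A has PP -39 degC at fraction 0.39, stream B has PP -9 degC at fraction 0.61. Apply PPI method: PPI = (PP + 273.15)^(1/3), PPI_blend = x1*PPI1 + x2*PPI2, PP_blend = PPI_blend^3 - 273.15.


PPI_1 = (-39 + 273.15)^(1/3) = 6.163557
PPI_2 = (-9 + 273.15)^(1/3) = 6.416283
PPI_blend = 0.39 * 6.163557 + 0.61 * 6.416283 = 6.31772
PP_blend = 6.31772^3 - 273.15 = 252.1629 - 273.15 = -20.99

-20.99 degC


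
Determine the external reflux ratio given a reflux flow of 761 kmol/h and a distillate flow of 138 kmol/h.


Reflux ratio definition: R = L / D (liquid returned / distillate withdrawn)
L = 761 kmol/h, D = 138 kmol/h
R = 761 / 138 = 5.514

5.514


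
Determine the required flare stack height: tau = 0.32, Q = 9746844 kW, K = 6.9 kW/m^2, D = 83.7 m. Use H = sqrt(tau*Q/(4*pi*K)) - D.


tau*Q/(4*pi*K) = 0.32 * 9746844 / (4 * pi * 6.9) = 35971.2
sqrt(35971.2) = 189.661
H = 189.661 - 83.7 = 106.0

106.0 m


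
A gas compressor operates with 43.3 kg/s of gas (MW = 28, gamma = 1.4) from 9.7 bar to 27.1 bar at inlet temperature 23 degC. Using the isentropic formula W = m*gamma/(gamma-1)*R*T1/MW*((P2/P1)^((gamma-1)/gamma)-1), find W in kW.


Isentropic work: W = m*(gamma/(gamma-1))*(R*T1/MW)*((P2/P1)^((gamma-1)/gamma) - 1)
T1 = 23 + 273.15 = 296.15 K
Pressure ratio = 27.1 / 9.7 = 2.79381
Exponent = (1.4 - 1)/1.4 = 0.285714
(P2/P1)^exp - 1 = 2.79381^0.285714 - 1 = 0.341173
W = 43.3 * 1.4 / 0.4 * 8.314 * 296.15 / 28 * 0.341173 = 4547

4547 kW


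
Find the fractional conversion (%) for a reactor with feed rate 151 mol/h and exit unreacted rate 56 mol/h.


X = (F_in - F_out) / F_in * 100
Moles reacted = 151 - 56 = 95
X = 95 / 151 * 100
= 0.6291 * 100
= 62.91 %

62.91 %


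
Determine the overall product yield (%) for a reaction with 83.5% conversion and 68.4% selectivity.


Overall yield = conversion (%) * selectivity (%) / 100
Conversion = 83.5%, Selectivity = 68.4%
Y = 83.5 * 68.4 / 100
= 57.114 %

57.114 %


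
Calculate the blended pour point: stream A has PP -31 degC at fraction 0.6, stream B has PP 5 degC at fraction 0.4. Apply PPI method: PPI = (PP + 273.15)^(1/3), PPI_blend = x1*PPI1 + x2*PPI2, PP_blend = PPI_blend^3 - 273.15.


PPI_1 = (-31 + 273.15)^(1/3) = 6.232967
PPI_2 = (5 + 273.15)^(1/3) = 6.527693
PPI_blend = 0.6 * 6.232967 + 0.4 * 6.527693 = 6.350857
PP_blend = 6.350857^3 - 273.15 = 256.1516 - 273.15 = -17

-17 degC


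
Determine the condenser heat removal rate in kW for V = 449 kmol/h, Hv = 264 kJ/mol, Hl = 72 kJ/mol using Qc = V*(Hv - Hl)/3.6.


Qc = 449 * (264 - 72) / 3.6 = 449 * 192 / 3.6 = 23950

23950 kW


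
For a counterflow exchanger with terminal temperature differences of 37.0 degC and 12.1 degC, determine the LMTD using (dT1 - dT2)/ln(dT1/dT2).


LMTD = (dT1 - dT2) / ln(dT1/dT2)
= (37.0 - 12.1) / ln(37.0 / 12.1) = 24.9 / 1.11771 = 22.28

22.28 degC


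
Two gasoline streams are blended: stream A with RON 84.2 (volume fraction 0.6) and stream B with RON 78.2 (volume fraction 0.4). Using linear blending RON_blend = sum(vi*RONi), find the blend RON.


Linear blending: RON_blend = sum(vi * RONi)
Contribution 1: 0.6 * 84.2 = 50.52
Contribution 2: 0.4 * 78.2 = 31.28
RON_blend = 50.52 + 31.28 = 81.8

81.8


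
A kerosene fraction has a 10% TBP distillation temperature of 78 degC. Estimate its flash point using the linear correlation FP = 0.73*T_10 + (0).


FP = 0.73 * 78 + (0) = 56.94

56.94 degC


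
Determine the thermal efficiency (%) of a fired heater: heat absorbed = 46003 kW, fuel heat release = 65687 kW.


Furnace efficiency = Q_absorbed / Q_fuel * 100
= 46003 / 65687 * 100 = 70.03

70.03 %


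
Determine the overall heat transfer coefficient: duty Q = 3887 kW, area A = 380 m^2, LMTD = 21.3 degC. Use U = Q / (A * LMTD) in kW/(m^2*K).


From Q = U*A*LMTD, U = Q / (A * LMTD)
U = 3887 / (380 * 21.3) = 3887 / 8094 = 0.4802

0.4802 kW/(m^2*K)


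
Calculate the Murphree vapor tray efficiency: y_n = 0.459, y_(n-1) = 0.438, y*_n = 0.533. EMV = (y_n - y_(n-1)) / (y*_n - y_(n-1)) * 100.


Murphree vapor efficiency: EMV = (y_n - y_(n-1)) / (y*_n - y_(n-1)) * 100
EMV = (0.459 - 0.438) / (0.533 - 0.438) * 100 = 0.021 / 0.095 * 100 = 22.11

22.11 %


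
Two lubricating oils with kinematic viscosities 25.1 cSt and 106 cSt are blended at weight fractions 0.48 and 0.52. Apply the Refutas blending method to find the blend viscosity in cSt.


Refutas method: VBN_i = 14.534*ln(ln(visc_i + 0.8)) + 10.975, blended linearly by mass fraction; since VBN is linear in VBI_i = ln(ln(visc_i + 0.8)) and the fractions sum to 1, blend VBI directly: visc = exp(exp(VBI_blend)) - 0.8
VBI_1 = ln(ln(25.1 + 0.8)) = 1.17996
VBI_2 = ln(ln(106 + 0.8)) = 1.54136
VBI_blend = 0.48 * 1.17996 + 0.52 * 1.54136 = 1.36789
visc_blend = exp(exp(1.36789)) - 0.8 = 49.96

49.96 cSt


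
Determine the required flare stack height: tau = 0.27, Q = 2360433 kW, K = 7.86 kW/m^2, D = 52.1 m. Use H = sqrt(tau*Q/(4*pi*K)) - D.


tau*Q/(4*pi*K) = 0.27 * 2360433 / (4 * pi * 7.86) = 6452.43
sqrt(6452.43) = 80.327
H = 80.327 - 52.1 = 28.23

28.23 m


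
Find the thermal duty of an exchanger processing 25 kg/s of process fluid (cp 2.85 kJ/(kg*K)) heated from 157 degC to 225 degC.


Q = m_dot * cp * delta_T
delta_T = 225 - 157 = 68 K
Q = 25 * 2.85 * 68
= 71.25 * 68
= 4845 kW

4845 kW


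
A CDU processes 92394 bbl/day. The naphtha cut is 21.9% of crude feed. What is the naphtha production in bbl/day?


Crude throughput = 92394 bbl/day
Fraction yield = 21.9%
yield = throughput * fraction / 100
yield = 92394 * 21.9 / 100 = 20234.286

20234.286 bbl/day


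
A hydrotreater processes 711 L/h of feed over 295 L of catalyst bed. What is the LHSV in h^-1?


LHSV = volumetric feed rate / catalyst volume
= 711 L/h / 295 L
= 2.410 h^-1

2.410 h^-1


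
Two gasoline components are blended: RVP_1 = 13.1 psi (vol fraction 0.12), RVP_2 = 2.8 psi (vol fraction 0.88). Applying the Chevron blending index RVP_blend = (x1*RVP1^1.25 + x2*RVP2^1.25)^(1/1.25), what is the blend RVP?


Chevron index: RVP_blend = (sum xi*RVPi^1.25)^(1/1.25)
RVP^1.25 terms: 0.12 * 13.1^1.25 + 0.88 * 2.8^1.25 = 6.17804
RVP_blend = 6.17804^(1/1.25) = 4.292

4.292 psi


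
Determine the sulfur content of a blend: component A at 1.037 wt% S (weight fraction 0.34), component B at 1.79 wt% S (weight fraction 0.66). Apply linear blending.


Linear sulfur blending: S_blend = x1*S1 + x2*S2
Contribution 1: 0.34 * 1.037 = 0.35258 wt%
Contribution 2: 0.66 * 1.79 = 1.1814 wt%
S_blend = 0.35258 + 1.1814 = 1.53398

1.53398 wt%


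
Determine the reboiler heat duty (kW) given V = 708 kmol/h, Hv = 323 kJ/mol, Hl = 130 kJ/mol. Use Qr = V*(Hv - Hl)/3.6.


Qr = 708 * (323 - 130) / 3.6 = 708 * 193 / 3.6 = 37960

37960 kW


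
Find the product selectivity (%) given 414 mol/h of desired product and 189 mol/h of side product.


Selectivity = desired / (desired + undesired) * 100
Total products = 414 + 189 = 603 mol/h
S = 414 / 603 * 100
= 0.6866 * 100
= 68.66 %

68.66 %


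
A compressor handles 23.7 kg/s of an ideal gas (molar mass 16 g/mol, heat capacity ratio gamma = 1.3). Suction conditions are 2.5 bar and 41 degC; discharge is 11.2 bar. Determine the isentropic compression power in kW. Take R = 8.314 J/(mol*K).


Isentropic work: W = m*(gamma/(gamma-1))*(R*T1/MW)*((P2/P1)^((gamma-1)/gamma) - 1)
T1 = 41 + 273.15 = 314.15 K
Pressure ratio = 11.2 / 2.5 = 4.48
Exponent = (1.3 - 1)/1.3 = 0.230769
(P2/P1)^exp - 1 = 4.48^0.230769 - 1 = 0.413497
W = 23.7 * 1.3 / 0.3 * 8.314 * 314.15 / 16 * 0.413497 = 6932

6932 kW


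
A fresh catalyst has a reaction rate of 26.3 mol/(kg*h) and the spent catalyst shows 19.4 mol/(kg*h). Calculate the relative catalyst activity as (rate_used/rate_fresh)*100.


Activity (%) = (rate_used / rate_fresh) * 100
rate_used = 19.4, rate_fresh = 26.3
= (19.4 / 26.3) * 100
= 0.7376 * 100 = 73.76

73.76 %


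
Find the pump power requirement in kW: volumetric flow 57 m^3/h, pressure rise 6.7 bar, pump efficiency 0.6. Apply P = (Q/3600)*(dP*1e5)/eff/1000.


Q = 57 / 3600 = 0.0158333 m^3/s
P = 0.0158333 * (6.7 * 1e5) / 0.6 / 1000 = 17.68

17.68 kW


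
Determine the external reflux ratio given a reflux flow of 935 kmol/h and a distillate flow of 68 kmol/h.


Reflux ratio definition: R = L / D (liquid returned / distillate withdrawn)
L = 935 kmol/h, D = 68 kmol/h
R = 935 / 68 = 13.75

13.75


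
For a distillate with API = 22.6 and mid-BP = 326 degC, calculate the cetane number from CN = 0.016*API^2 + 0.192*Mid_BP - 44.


CN = 0.016 * 22.6^2 + 0.192 * 326 - 44
CN = 8.17216 + 62.592 - 44 = 26.76416

26.76416


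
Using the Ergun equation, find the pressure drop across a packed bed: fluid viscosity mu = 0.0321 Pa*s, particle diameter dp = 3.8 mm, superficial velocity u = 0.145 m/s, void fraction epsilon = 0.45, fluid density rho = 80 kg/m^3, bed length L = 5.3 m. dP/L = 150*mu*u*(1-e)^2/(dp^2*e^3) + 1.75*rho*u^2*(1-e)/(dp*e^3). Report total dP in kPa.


dp = 3.8 mm = 0.0038 m
Viscous term = 150*0.0321*0.145*(1-0.45)^2 / (0.0038^2*0.45^3) = 160504
Inertial term = 1.75*80*0.145^2*(1-0.45) / (0.0038*0.45^3) = 4675.26
dP/L = 160504 + 4675.26 = 165179 Pa/m
dP = 165179 * 5.3 / 1000 = 875.4 kPa

875.4 kPa


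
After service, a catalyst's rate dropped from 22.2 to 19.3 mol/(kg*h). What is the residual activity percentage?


Activity (%) = (rate_used / rate_fresh) * 100
rate_used = 19.3, rate_fresh = 22.2
= (19.3 / 22.2) * 100
= 0.8694 * 100 = 86.94

86.94 %


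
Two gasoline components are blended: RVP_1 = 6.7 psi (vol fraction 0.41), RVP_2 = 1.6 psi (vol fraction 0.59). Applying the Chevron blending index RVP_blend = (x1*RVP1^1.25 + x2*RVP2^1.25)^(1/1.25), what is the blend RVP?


Chevron index: RVP_blend = (sum xi*RVPi^1.25)^(1/1.25)
RVP^1.25 terms: 0.41 * 6.7^1.25 + 0.59 * 1.6^1.25 = 5.48124
RVP_blend = 5.48124^(1/1.25) = 3.900

3.900 psi


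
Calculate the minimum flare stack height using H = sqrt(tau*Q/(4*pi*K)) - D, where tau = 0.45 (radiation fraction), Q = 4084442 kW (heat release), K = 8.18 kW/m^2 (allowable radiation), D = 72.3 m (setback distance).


tau*Q/(4*pi*K) = 0.45 * 4084442 / (4 * pi * 8.18) = 17880.6
sqrt(17880.6) = 133.718
H = 133.718 - 72.3 = 61.42

61.42 m


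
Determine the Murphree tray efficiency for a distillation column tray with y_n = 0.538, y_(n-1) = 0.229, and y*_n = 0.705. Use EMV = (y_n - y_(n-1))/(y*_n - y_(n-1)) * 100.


Murphree vapor efficiency: EMV = (y_n - y_(n-1)) / (y*_n - y_(n-1)) * 100
EMV = (0.538 - 0.229) / (0.705 - 0.229) * 100 = 0.309 / 0.476 * 100 = 64.92

64.92 %


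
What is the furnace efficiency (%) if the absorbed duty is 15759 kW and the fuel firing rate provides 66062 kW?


Furnace efficiency = Q_absorbed / Q_fuel * 100
= 15759 / 66062 * 100 = 23.85

23.85 %


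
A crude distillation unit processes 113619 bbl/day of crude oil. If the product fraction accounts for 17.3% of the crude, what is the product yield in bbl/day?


Crude throughput = 113619 bbl/day
Fraction yield = 17.3%
yield = throughput * fraction / 100
yield = 113619 * 17.3 / 100 = 19656.087

19656.087 bbl/day


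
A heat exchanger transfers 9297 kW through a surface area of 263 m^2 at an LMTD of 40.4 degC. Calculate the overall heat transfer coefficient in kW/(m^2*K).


From Q = U*A*LMTD, U = Q / (A * LMTD)
U = 9297 / (263 * 40.4) = 9297 / 10625.2 = 0.8750

0.8750 kW/(m^2*K)


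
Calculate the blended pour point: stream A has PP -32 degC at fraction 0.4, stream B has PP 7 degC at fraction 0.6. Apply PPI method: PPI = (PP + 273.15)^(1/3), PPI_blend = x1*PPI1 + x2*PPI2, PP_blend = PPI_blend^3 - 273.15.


PPI_1 = (-32 + 273.15)^(1/3) = 6.224375
PPI_2 = (7 + 273.15)^(1/3) = 6.543301
PPI_blend = 0.4 * 6.224375 + 0.6 * 6.543301 = 6.415731
PP_blend = 6.415731^3 - 273.15 = 264.0818 - 273.15 = -9.07

-9.07 degC


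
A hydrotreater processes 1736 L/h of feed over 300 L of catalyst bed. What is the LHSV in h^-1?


LHSV = volumetric feed rate / catalyst volume
= 1736 L/h / 300 L
= 5.787 h^-1

5.787 h^-1


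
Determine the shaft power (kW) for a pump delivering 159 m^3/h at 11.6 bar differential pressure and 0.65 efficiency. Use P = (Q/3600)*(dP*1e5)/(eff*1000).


Q = 159 / 3600 = 0.0441667 m^3/s
P = 0.0441667 * (11.6 * 1e5) / 0.65 / 1000 = 78.82

78.82 kW


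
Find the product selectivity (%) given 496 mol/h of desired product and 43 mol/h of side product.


Selectivity = desired / (desired + undesired) * 100
Total products = 496 + 43 = 539 mol/h
S = 496 / 539 * 100
= 0.9202 * 100
= 92.02 %

92.02 %


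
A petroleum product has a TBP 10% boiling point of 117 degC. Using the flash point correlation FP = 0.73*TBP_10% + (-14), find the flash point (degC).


FP = 0.73 * 117 + (-14) = 71.41

71.41 degC


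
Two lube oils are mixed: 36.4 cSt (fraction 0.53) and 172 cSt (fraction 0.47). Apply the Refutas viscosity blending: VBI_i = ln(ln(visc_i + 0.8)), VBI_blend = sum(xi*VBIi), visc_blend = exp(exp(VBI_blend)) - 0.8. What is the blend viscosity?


Refutas method: VBN_i = 14.534*ln(ln(visc_i + 0.8)) + 10.975, blended linearly by mass fraction; since VBN is linear in VBI_i = ln(ln(visc_i + 0.8)) and the fractions sum to 1, blend VBI directly: visc = exp(exp(VBI_blend)) - 0.8
VBI_1 = ln(ln(36.4 + 0.8)) = 1.28545
VBI_2 = ln(ln(172 + 0.8)) = 1.63941
VBI_blend = 0.53 * 1.28545 + 0.47 * 1.63941 = 1.45181
visc_blend = exp(exp(1.45181)) - 0.8 = 70.78

70.78 cSt


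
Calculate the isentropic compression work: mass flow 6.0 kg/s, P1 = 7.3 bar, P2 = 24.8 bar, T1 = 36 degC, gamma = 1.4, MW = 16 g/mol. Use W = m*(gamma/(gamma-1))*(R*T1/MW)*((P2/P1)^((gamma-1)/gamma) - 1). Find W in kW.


Isentropic work: W = m*(gamma/(gamma-1))*(R*T1/MW)*((P2/P1)^((gamma-1)/gamma) - 1)
T1 = 36 + 273.15 = 309.15 K
Pressure ratio = 24.8 / 7.3 = 3.39726
Exponent = (1.4 - 1)/1.4 = 0.285714
(P2/P1)^exp - 1 = 3.39726^0.285714 - 1 = 0.418244
W = 6.0 * 1.4 / 0.4 * 8.314 * 309.15 / 16 * 0.418244 = 1411

1411 kW


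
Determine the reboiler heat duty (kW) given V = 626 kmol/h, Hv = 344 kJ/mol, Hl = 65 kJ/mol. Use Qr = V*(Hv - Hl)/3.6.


Qr = 626 * (344 - 65) / 3.6 = 626 * 279 / 3.6 = 48520

48520 kW


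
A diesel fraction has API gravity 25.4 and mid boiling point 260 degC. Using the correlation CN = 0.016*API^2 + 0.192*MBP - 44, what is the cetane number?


CN = 0.016 * 25.4^2 + 0.192 * 260 - 44
CN = 10.32256 + 49.92 - 44 = 16.24256

16.24256


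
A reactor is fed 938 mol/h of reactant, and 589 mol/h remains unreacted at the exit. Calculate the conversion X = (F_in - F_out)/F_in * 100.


X = (F_in - F_out) / F_in * 100
Moles reacted = 938 - 589 = 349
X = 349 / 938 * 100
= 0.3721 * 100
= 37.21 %

37.21 %


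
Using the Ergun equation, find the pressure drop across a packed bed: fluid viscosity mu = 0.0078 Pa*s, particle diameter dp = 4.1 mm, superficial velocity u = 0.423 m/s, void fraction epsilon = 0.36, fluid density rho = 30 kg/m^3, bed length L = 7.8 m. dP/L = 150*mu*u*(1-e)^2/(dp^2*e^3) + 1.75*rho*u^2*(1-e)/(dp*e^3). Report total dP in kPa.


dp = 4.1 mm = 0.0041 m
Viscous term = 150*0.0078*0.423*(1-0.36)^2 / (0.0041^2*0.36^3) = 258470
Inertial term = 1.75*30*0.423^2*(1-0.36) / (0.0041*0.36^3) = 31428.9
dP/L = 258470 + 31428.9 = 289899 Pa/m
dP = 289899 * 7.8 / 1000 = 2261 kPa

2261 kPa


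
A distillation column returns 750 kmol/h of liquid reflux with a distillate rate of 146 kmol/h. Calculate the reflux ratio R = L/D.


Reflux ratio definition: R = L / D (liquid returned / distillate withdrawn)
L = 750 kmol/h, D = 146 kmol/h
R = 750 / 146 = 5.137

5.137


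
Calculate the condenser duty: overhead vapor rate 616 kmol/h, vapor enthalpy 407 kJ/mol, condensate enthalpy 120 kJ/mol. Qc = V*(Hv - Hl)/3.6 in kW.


Qc = 616 * (407 - 120) / 3.6 = 616 * 287 / 3.6 = 49110

49110 kW


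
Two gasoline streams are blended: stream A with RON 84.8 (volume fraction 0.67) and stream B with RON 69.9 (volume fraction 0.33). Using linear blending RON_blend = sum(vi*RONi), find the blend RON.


Linear blending: RON_blend = sum(vi * RONi)
Contribution 1: 0.67 * 84.8 = 56.816
Contribution 2: 0.33 * 69.9 = 23.067
RON_blend = 56.816 + 23.067 = 79.883

79.883


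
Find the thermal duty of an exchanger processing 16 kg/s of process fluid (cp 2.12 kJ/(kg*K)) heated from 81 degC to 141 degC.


Q = m_dot * cp * delta_T
delta_T = 141 - 81 = 60 K
Q = 16 * 2.12 * 60
= 33.92 * 60
= 2035.2 kW

2035.2 kW


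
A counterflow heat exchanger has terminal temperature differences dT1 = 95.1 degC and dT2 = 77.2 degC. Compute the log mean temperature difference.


LMTD = (dT1 - dT2) / ln(dT1/dT2)
= (95.1 - 77.2) / ln(95.1 / 77.2) = 17.9 / 0.20853 = 85.84

85.84 degC


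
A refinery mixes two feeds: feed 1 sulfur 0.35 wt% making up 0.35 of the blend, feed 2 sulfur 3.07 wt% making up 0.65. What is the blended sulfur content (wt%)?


Linear sulfur blending: S_blend = x1*S1 + x2*S2
Contribution 1: 0.35 * 0.35 = 0.1225 wt%
Contribution 2: 0.65 * 3.07 = 1.9955 wt%
S_blend = 0.1225 + 1.9955 = 2.118

2.118 wt%


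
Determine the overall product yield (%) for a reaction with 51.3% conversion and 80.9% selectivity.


Overall yield = conversion (%) * selectivity (%) / 100
Conversion = 51.3%, Selectivity = 80.9%
Y = 51.3 * 80.9 / 100
= 41.5017 %

41.5017 %


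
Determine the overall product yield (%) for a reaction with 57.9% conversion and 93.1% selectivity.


Overall yield = conversion (%) * selectivity (%) / 100
Conversion = 57.9%, Selectivity = 93.1%
Y = 57.9 * 93.1 / 100
= 53.9049 %

53.9049 %


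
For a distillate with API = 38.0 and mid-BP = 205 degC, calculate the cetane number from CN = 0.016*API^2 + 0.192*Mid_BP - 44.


CN = 0.016 * 38.0^2 + 0.192 * 205 - 44
CN = 23.104 + 39.36 - 44 = 18.464

18.464


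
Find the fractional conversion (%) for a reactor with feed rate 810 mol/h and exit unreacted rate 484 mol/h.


X = (F_in - F_out) / F_in * 100
Moles reacted = 810 - 484 = 326
X = 326 / 810 * 100
= 0.4025 * 100
= 40.25 %

40.25 %


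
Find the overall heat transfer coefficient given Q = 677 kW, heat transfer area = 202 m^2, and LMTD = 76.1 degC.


From Q = U*A*LMTD, U = Q / (A * LMTD)
U = 677 / (202 * 76.1) = 677 / 15372.2 = 0.04404

0.04404 kW/(m^2*K)


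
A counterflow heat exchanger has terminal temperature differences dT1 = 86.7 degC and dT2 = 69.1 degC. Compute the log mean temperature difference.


LMTD = (dT1 - dT2) / ln(dT1/dT2)
= (86.7 - 69.1) / ln(86.7 / 69.1) = 17.6 / 0.226899 = 77.57

77.57 degC


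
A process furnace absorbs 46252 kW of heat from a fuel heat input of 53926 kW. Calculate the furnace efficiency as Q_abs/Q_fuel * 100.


Furnace efficiency = Q_absorbed / Q_fuel * 100
= 46252 / 53926 * 100 = 85.77

85.77 %


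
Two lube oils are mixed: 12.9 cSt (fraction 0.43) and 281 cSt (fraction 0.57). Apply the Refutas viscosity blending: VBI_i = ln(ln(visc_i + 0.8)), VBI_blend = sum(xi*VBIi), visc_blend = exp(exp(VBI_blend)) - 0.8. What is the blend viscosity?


Refutas method: VBN_i = 14.534*ln(ln(visc_i + 0.8)) + 10.975, blended linearly by mass fraction; since VBN is linear in VBI_i = ln(ln(visc_i + 0.8)) and the fractions sum to 1, blend VBI directly: visc = exp(exp(VBI_blend)) - 0.8
VBI_1 = ln(ln(12.9 + 0.8)) = 0.96218
VBI_2 = ln(ln(281 + 0.8)) = 1.7301
VBI_blend = 0.43 * 0.96218 + 0.57 * 1.7301 = 1.39989
visc_blend = exp(exp(1.39989)) - 0.8 = 56.87

56.87 cSt


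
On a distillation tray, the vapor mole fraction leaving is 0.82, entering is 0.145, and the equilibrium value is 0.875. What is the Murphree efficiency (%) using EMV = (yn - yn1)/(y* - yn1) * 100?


Murphree vapor efficiency: EMV = (y_n - y_(n-1)) / (y*_n - y_(n-1)) * 100
EMV = (0.82 - 0.145) / (0.875 - 0.145) * 100 = 0.675 / 0.73 * 100 = 92.47

92.47 %


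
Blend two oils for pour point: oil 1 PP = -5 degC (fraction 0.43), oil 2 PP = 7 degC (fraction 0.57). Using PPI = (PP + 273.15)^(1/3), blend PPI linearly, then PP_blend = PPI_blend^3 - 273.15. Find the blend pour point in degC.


PPI_1 = (-5 + 273.15)^(1/3) = 6.448508
PPI_2 = (7 + 273.15)^(1/3) = 6.543301
PPI_blend = 0.43 * 6.448508 + 0.57 * 6.543301 = 6.50254
PP_blend = 6.50254^3 - 273.15 = 274.9471 - 273.15 = 1.8

1.8 degC


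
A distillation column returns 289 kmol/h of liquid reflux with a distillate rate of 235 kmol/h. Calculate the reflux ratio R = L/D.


Reflux ratio definition: R = L / D (liquid returned / distillate withdrawn)
L = 289 kmol/h, D = 235 kmol/h
R = 289 / 235 = 1.230

1.230


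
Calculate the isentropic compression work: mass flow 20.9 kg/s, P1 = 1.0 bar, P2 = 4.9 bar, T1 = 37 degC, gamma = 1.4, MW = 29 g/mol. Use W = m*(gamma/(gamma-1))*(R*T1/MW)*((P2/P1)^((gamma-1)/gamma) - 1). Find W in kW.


Isentropic work: W = m*(gamma/(gamma-1))*(R*T1/MW)*((P2/P1)^((gamma-1)/gamma) - 1)
T1 = 37 + 273.15 = 310.15 K
Pressure ratio = 4.9 / 1.0 = 4.9
Exponent = (1.4 - 1)/1.4 = 0.285714
(P2/P1)^exp - 1 = 4.9^0.285714 - 1 = 0.574703
W = 20.9 * 1.4 / 0.4 * 8.314 * 310.15 / 29 * 0.574703 = 3738

3738 kW


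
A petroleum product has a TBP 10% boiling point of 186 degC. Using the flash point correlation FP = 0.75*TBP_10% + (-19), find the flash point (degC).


FP = 0.75 * 186 + (-19) = 120.5

120.5 degC


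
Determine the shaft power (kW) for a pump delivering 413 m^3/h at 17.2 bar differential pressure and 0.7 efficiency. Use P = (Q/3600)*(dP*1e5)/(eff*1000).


Q = 413 / 3600 = 0.114722 m^3/s
P = 0.114722 * (17.2 * 1e5) / 0.7 / 1000 = 281.9

281.9 kW


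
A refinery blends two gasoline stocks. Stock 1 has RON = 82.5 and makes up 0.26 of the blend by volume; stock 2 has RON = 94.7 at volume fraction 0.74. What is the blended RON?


Linear blending: RON_blend = sum(vi * RONi)
Contribution 1: 0.26 * 82.5 = 21.45
Contribution 2: 0.74 * 94.7 = 70.078
RON_blend = 21.45 + 70.078 = 91.528

91.528


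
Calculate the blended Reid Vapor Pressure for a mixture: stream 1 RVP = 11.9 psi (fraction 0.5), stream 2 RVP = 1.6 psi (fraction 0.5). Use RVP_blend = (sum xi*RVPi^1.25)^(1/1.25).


Chevron index: RVP_blend = (sum xi*RVPi^1.25)^(1/1.25)
RVP^1.25 terms: 0.5 * 11.9^1.25 + 0.5 * 1.6^1.25 = 11.9508
RVP_blend = 11.9508^(1/1.25) = 7.276

7.276 psi


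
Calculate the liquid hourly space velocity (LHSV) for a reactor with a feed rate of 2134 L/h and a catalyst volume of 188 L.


LHSV = volumetric feed rate / catalyst volume
= 2134 L/h / 188 L
= 11.35 h^-1

11.35 h^-1


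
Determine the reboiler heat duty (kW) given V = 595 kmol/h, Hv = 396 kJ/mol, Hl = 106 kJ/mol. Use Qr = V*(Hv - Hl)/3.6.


Qr = 595 * (396 - 106) / 3.6 = 595 * 290 / 3.6 = 47930

47930 kW


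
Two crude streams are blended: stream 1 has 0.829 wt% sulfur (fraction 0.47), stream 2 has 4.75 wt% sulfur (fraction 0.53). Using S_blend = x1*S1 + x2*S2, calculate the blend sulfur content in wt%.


Linear sulfur blending: S_blend = x1*S1 + x2*S2
Contribution 1: 0.47 * 0.829 = 0.38963 wt%
Contribution 2: 0.53 * 4.75 = 2.5175 wt%
S_blend = 0.38963 + 2.5175 = 2.90713

2.90713 wt%


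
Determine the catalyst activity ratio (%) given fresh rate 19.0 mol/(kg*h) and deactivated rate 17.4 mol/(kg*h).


Activity (%) = (rate_used / rate_fresh) * 100
rate_used = 17.4, rate_fresh = 19.0
= (17.4 / 19.0) * 100
= 0.9158 * 100 = 91.58

91.58 %


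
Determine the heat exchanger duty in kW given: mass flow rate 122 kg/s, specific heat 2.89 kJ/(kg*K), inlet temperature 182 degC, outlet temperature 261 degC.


Q = m_dot * cp * delta_T
delta_T = 261 - 182 = 79 K
Q = 122 * 2.89 * 79
= 352.58 * 79
= 27853.82 kW

27853.82 kW
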